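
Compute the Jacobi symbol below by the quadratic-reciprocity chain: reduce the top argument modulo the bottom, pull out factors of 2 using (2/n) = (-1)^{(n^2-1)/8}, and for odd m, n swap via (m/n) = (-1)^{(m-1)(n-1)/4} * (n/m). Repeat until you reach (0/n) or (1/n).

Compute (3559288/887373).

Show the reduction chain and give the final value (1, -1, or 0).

(3559288/887373): 3559288 mod 887373 = 9796, so (3559288/887373) = (9796/887373)
factor out 2^2: 9796 = 2^2·2449; with 887373 mod 8 = 5, (2/887373) = -1; sign now +1; continue with (2449/887373)
flip (2449/887373) -> (887373/2449): both odd, 2449 mod 4 = 1, 887373 mod 4 = 1, so the flip contributes +1; sign now +1
(887373/2449): 887373 mod 2449 = 835, so (887373/2449) = (835/2449)
flip (835/2449) -> (2449/835): both odd, 835 mod 4 = 3, 2449 mod 4 = 1, so the flip contributes +1; sign now +1
(2449/835): 2449 mod 835 = 779, so (2449/835) = (779/835)
flip (779/835) -> (835/779): both odd, 779 mod 4 = 3, 835 mod 4 = 3, so the flip contributes -1; sign now -1
(835/779): 835 mod 779 = 56, so (835/779) = (56/779)
factor out 2^3: 56 = 2^3·7; with 779 mod 8 = 3, (2/779) = -1; sign now +1; continue with (7/779)
flip (7/779) -> (779/7): both odd, 7 mod 4 = 3, 779 mod 4 = 3, so the flip contributes -1; sign now -1
(779/7): 779 mod 7 = 2, so (779/7) = (2/7)
factor out 2^1: 2 = 2^1·1; with 7 mod 8 = 7, (2/7) = +1; sign now -1; continue with (1/7)
reached (1/7) = 1, so the symbol is -1

-1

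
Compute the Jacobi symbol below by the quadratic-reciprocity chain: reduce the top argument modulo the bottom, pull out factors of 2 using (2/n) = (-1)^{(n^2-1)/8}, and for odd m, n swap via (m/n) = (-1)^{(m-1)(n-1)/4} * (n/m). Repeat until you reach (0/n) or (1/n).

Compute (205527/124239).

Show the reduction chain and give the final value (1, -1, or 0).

(205527/124239): 205527 mod 124239 = 81288, so (205527/124239) = (81288/124239)
factor out 2^3: 81288 = 2^3·10161; with 124239 mod 8 = 7, (2/124239) = +1; sign now +1; continue with (10161/124239)
flip (10161/124239) -> (124239/10161): both odd, 10161 mod 4 = 1, 124239 mod 4 = 3, so the flip contributes +1; sign now +1
(124239/10161): 124239 mod 10161 = 2307, so (124239/10161) = (2307/10161)
flip (2307/10161) -> (10161/2307): both odd, 2307 mod 4 = 3, 10161 mod 4 = 1, so the flip contributes +1; sign now +1
(10161/2307): 10161 mod 2307 = 933, so (10161/2307) = (933/2307)
flip (933/2307) -> (2307/933): both odd, 933 mod 4 = 1, 2307 mod 4 = 3, so the flip contributes +1; sign now +1
(2307/933): 2307 mod 933 = 441, so (2307/933) = (441/933)
flip (441/933) -> (933/441): both odd, 441 mod 4 = 1, 933 mod 4 = 1, so the flip contributes +1; sign now +1
(933/441): 933 mod 441 = 51, so (933/441) = (51/441)
flip (51/441) -> (441/51): both odd, 51 mod 4 = 3, 441 mod 4 = 1, so the flip contributes +1; sign now +1
(441/51): 441 mod 51 = 33, so (441/51) = (33/51)
flip (33/51) -> (51/33): both odd, 33 mod 4 = 1, 51 mod 4 = 3, so the flip contributes +1; sign now +1
(51/33): 51 mod 33 = 18, so (51/33) = (18/33)
factor out 2^1: 18 = 2^1·9; with 33 mod 8 = 1, (2/33) = +1; sign now +1; continue with (9/33)
flip (9/33) -> (33/9): both odd, 9 mod 4 = 1, 33 mod 4 = 1, so the flip contributes +1; sign now +1
(33/9): 33 mod 9 = 6, so (33/9) = (6/9)
factor out 2^1: 6 = 2^1·3; with 9 mod 8 = 1, (2/9) = +1; sign now +1; continue with (3/9)
flip (3/9) -> (9/3): both odd, 3 mod 4 = 3, 9 mod 4 = 1, so the flip contributes +1; sign now +1
(9/3): 9 mod 3 = 0, so (9/3) = (0/3)
reached (0/3); gcd(a, n) > 1, so (0/3) = 0 and the symbol is 0

0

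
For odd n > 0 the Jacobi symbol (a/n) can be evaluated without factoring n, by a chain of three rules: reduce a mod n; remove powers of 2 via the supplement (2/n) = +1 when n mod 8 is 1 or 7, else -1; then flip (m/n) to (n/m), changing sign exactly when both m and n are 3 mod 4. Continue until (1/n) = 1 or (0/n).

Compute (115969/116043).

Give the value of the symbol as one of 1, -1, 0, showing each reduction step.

reciprocity: (115969/116043) = +1·(116043/115969) since 115969 mod 4 = 1, 116043 mod 4 = 3; sign now +1
(116043/115969) = (74/115969)   [reduce mod 115969]
74 = 2^1·37; (2/115969) = +1 since 115969 mod 8 = 1, so (74/115969) = (+1)^1·(37/115969); sign now +1
reciprocity: (37/115969) = +1·(115969/37) since 37 mod 4 = 1, 115969 mod 4 = 1; sign now +1
(115969/37) = (11/37)   [reduce mod 37]
reciprocity: (11/37) = +1·(37/11) since 11 mod 4 = 3, 37 mod 4 = 1; sign now +1
(37/11) = (4/11)   [reduce mod 11]
4 = 2^2·1; (2/11) = -1 since 11 mod 8 = 3, so (4/11) = (-1)^2·(1/11); sign now +1
(1/11) = 1; final value = sign = +1

1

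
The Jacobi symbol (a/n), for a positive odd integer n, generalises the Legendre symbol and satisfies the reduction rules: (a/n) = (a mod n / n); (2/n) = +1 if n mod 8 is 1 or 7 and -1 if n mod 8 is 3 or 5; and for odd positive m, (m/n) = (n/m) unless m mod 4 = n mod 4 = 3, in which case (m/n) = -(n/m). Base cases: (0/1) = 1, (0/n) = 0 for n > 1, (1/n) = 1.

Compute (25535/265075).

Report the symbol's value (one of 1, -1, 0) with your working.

reciprocity: (25535/265075) = -1·(265075/25535) since 25535 mod 4 = 3, 265075 mod 4 = 3; sign now -1
(265075/25535) = (9725/25535)   [reduce mod 25535]
reciprocity: (9725/25535) = +1·(25535/9725) since 9725 mod 4 = 1, 25535 mod 4 = 3; sign now -1
(25535/9725) = (6085/9725)   [reduce mod 9725]
reciprocity: (6085/9725) = +1·(9725/6085) since 6085 mod 4 = 1, 9725 mod 4 = 1; sign now -1
(9725/6085) = (3640/6085)   [reduce mod 6085]
3640 = 2^3·455; (2/6085) = -1 since 6085 mod 8 = 5, so (3640/6085) = (-1)^3·(455/6085); sign now +1
reciprocity: (455/6085) = +1·(6085/455) since 455 mod 4 = 3, 6085 mod 4 = 1; sign now +1
(6085/455) = (170/455)   [reduce mod 455]
170 = 2^1·85; (2/455) = +1 since 455 mod 8 = 7, so (170/455) = (+1)^1·(85/455); sign now +1
reciprocity: (85/455) = +1·(455/85) since 85 mod 4 = 1, 455 mod 4 = 3; sign now +1
(455/85) = (30/85)   [reduce mod 85]
30 = 2^1·15; (2/85) = -1 since 85 mod 8 = 5, so (30/85) = (-1)^1·(15/85); sign now -1
reciprocity: (15/85) = +1·(85/15) since 15 mod 4 = 3, 85 mod 4 = 1; sign now -1
(85/15) = (10/15)   [reduce mod 15]
10 = 2^1·5; (2/15) = +1 since 15 mod 8 = 7, so (10/15) = (+1)^1·(5/15); sign now -1
reciprocity: (5/15) = +1·(15/5) since 5 mod 4 = 1, 15 mod 4 = 3; sign now -1
(15/5) = (0/5)   [reduce mod 5]
(0/5) = 0   [gcd(a, n) > 1]; final value = 0

0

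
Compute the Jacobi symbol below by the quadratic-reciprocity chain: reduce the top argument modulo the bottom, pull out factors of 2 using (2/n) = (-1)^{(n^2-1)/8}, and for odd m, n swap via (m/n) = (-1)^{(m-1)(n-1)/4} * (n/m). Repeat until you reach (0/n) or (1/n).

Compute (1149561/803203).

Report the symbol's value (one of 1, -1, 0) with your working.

(1149561/803203) = (346358/803203)   [reduce mod 803203]
346358 = 2^1·173179; (2/803203) = -1 since 803203 mod 8 = 3, so (346358/803203) = (-1)^1·(173179/803203); sign now -1
reciprocity: (173179/803203) = -1·(803203/173179) since 173179 mod 4 = 3, 803203 mod 4 = 3; sign now +1
(803203/173179) = (110487/173179)   [reduce mod 173179]
reciprocity: (110487/173179) = -1·(173179/110487) since 110487 mod 4 = 3, 173179 mod 4 = 3; sign now -1
(173179/110487) = (62692/110487)   [reduce mod 110487]
62692 = 2^2·15673; (2/110487) = +1 since 110487 mod 8 = 7, so (62692/110487) = (+1)^2·(15673/110487); sign now -1
reciprocity: (15673/110487) = +1·(110487/15673) since 15673 mod 4 = 1, 110487 mod 4 = 3; sign now -1
(110487/15673) = (776/15673)   [reduce mod 15673]
776 = 2^3·97; (2/15673) = +1 since 15673 mod 8 = 1, so (776/15673) = (+1)^3·(97/15673); sign now -1
reciprocity: (97/15673) = +1·(15673/97) since 97 mod 4 = 1, 15673 mod 4 = 1; sign now -1
(15673/97) = (56/97)   [reduce mod 97]
56 = 2^3·7; (2/97) = +1 since 97 mod 8 = 1, so (56/97) = (+1)^3·(7/97); sign now -1
reciprocity: (7/97) = +1·(97/7) since 7 mod 4 = 3, 97 mod 4 = 1; sign now -1
(97/7) = (6/7)   [reduce mod 7]
6 = 2^1·3; (2/7) = +1 since 7 mod 8 = 7, so (6/7) = (+1)^1·(3/7); sign now -1
reciprocity: (3/7) = -1·(7/3) since 3 mod 4 = 3, 7 mod 4 = 3; sign now +1
(7/3) = (1/3)   [reduce mod 3]
(1/3) = 1; final value = sign = +1

1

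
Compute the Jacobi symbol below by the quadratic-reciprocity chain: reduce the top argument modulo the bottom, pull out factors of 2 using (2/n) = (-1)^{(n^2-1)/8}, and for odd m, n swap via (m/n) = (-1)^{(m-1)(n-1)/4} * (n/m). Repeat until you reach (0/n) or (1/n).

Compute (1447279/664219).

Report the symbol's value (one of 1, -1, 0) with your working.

-1

(1447279/664219) = (118841/664219)   [reduce mod 664219]
reciprocity: (118841/664219) = +1·(664219/118841) since 118841 mod 4 = 1, 664219 mod 4 = 3; sign now +1
(664219/118841) = (70014/118841)   [reduce mod 118841]
70014 = 2^1·35007; (2/118841) = +1 since 118841 mod 8 = 1, so (70014/118841) = (+1)^1·(35007/118841); sign now +1
reciprocity: (35007/118841) = +1·(118841/35007) since 35007 mod 4 = 3, 118841 mod 4 = 1; sign now +1
(118841/35007) = (13820/35007)   [reduce mod 35007]
13820 = 2^2·3455; (2/35007) = +1 since 35007 mod 8 = 7, so (13820/35007) = (+1)^2·(3455/35007); sign now +1
reciprocity: (3455/35007) = -1·(35007/3455) since 3455 mod 4 = 3, 35007 mod 4 = 3; sign now -1
(35007/3455) = (457/3455)   [reduce mod 3455]
reciprocity: (457/3455) = +1·(3455/457) since 457 mod 4 = 1, 3455 mod 4 = 3; sign now -1
(3455/457) = (256/457)   [reduce mod 457]
256 = 2^8·1; (2/457) = +1 since 457 mod 8 = 1, so (256/457) = (+1)^8·(1/457); sign now -1
(1/457) = 1; final value = sign = -1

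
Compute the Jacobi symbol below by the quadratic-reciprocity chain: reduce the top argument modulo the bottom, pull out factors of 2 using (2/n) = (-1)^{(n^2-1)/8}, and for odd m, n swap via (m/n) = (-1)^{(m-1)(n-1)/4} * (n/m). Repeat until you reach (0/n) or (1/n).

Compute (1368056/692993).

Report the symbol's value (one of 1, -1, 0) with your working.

(1368056/692993): 1368056 mod 692993 = 675063, so (1368056/692993) = (675063/692993)
flip (675063/692993) -> (692993/675063): both odd, 675063 mod 4 = 3, 692993 mod 4 = 1, so the flip contributes +1; sign now +1
(692993/675063): 692993 mod 675063 = 17930, so (692993/675063) = (17930/675063)
factor out 2^1: 17930 = 2^1·8965; with 675063 mod 8 = 7, (2/675063) = +1; sign now +1; continue with (8965/675063)
flip (8965/675063) -> (675063/8965): both odd, 8965 mod 4 = 1, 675063 mod 4 = 3, so the flip contributes +1; sign now +1
(675063/8965): 675063 mod 8965 = 2688, so (675063/8965) = (2688/8965)
factor out 2^7: 2688 = 2^7·21; with 8965 mod 8 = 5, (2/8965) = -1; sign now -1; continue with (21/8965)
flip (21/8965) -> (8965/21): both odd, 21 mod 4 = 1, 8965 mod 4 = 1, so the flip contributes +1; sign now -1
(8965/21): 8965 mod 21 = 19, so (8965/21) = (19/21)
flip (19/21) -> (21/19): both odd, 19 mod 4 = 3, 21 mod 4 = 1, so the flip contributes +1; sign now -1
(21/19): 21 mod 19 = 2, so (21/19) = (2/19)
factor out 2^1: 2 = 2^1·1; with 19 mod 8 = 3, (2/19) = -1; sign now +1; continue with (1/19)
reached (1/19) = 1, so the symbol is +1

1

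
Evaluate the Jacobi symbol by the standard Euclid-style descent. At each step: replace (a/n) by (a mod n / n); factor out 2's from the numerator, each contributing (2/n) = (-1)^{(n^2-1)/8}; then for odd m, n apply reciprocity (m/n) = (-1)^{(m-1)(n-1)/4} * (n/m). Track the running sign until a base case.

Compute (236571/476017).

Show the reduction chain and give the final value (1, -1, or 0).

-1

flip (236571/476017) -> (476017/236571): both odd, 236571 mod 4 = 3, 476017 mod 4 = 1, so the flip contributes +1; sign now +1
(476017/236571): 476017 mod 236571 = 2875, so (476017/236571) = (2875/236571)
flip (2875/236571) -> (236571/2875): both odd, 2875 mod 4 = 3, 236571 mod 4 = 3, so the flip contributes -1; sign now -1
(236571/2875): 236571 mod 2875 = 821, so (236571/2875) = (821/2875)
flip (821/2875) -> (2875/821): both odd, 821 mod 4 = 1, 2875 mod 4 = 3, so the flip contributes +1; sign now -1
(2875/821): 2875 mod 821 = 412, so (2875/821) = (412/821)
factor out 2^2: 412 = 2^2·103; with 821 mod 8 = 5, (2/821) = -1; sign now -1; continue with (103/821)
flip (103/821) -> (821/103): both odd, 103 mod 4 = 3, 821 mod 4 = 1, so the flip contributes +1; sign now -1
(821/103): 821 mod 103 = 100, so (821/103) = (100/103)
factor out 2^2: 100 = 2^2·25; with 103 mod 8 = 7, (2/103) = +1; sign now -1; continue with (25/103)
flip (25/103) -> (103/25): both odd, 25 mod 4 = 1, 103 mod 4 = 3, so the flip contributes +1; sign now -1
(103/25): 103 mod 25 = 3, so (103/25) = (3/25)
flip (3/25) -> (25/3): both odd, 3 mod 4 = 3, 25 mod 4 = 1, so the flip contributes +1; sign now -1
(25/3): 25 mod 3 = 1, so (25/3) = (1/3)
reached (1/3) = 1, so the symbol is -1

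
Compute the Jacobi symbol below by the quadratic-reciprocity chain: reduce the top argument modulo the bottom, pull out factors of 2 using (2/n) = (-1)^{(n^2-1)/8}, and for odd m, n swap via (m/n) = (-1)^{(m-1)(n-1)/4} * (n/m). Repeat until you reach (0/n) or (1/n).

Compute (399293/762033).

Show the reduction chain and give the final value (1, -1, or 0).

flip (399293/762033) -> (762033/399293): both odd, 399293 mod 4 = 1, 762033 mod 4 = 1, so the flip contributes +1; sign now +1
(762033/399293): 762033 mod 399293 = 362740, so (762033/399293) = (362740/399293)
factor out 2^2: 362740 = 2^2·90685; with 399293 mod 8 = 5, (2/399293) = -1; sign now +1; continue with (90685/399293)
flip (90685/399293) -> (399293/90685): both odd, 90685 mod 4 = 1, 399293 mod 4 = 1, so the flip contributes +1; sign now +1
(399293/90685): 399293 mod 90685 = 36553, so (399293/90685) = (36553/90685)
flip (36553/90685) -> (90685/36553): both odd, 36553 mod 4 = 1, 90685 mod 4 = 1, so the flip contributes +1; sign now +1
(90685/36553): 90685 mod 36553 = 17579, so (90685/36553) = (17579/36553)
flip (17579/36553) -> (36553/17579): both odd, 17579 mod 4 = 3, 36553 mod 4 = 1, so the flip contributes +1; sign now +1
(36553/17579): 36553 mod 17579 = 1395, so (36553/17579) = (1395/17579)
flip (1395/17579) -> (17579/1395): both odd, 1395 mod 4 = 3, 17579 mod 4 = 3, so the flip contributes -1; sign now -1
(17579/1395): 17579 mod 1395 = 839, so (17579/1395) = (839/1395)
flip (839/1395) -> (1395/839): both odd, 839 mod 4 = 3, 1395 mod 4 = 3, so the flip contributes -1; sign now +1
(1395/839): 1395 mod 839 = 556, so (1395/839) = (556/839)
factor out 2^2: 556 = 2^2·139; with 839 mod 8 = 7, (2/839) = +1; sign now +1; continue with (139/839)
flip (139/839) -> (839/139): both odd, 139 mod 4 = 3, 839 mod 4 = 3, so the flip contributes -1; sign now -1
(839/139): 839 mod 139 = 5, so (839/139) = (5/139)
flip (5/139) -> (139/5): both odd, 5 mod 4 = 1, 139 mod 4 = 3, so the flip contributes +1; sign now -1
(139/5): 139 mod 5 = 4, so (139/5) = (4/5)
factor out 2^2: 4 = 2^2·1; with 5 mod 8 = 5, (2/5) = -1; sign now -1; continue with (1/5)
reached (1/5) = 1, so the symbol is -1

-1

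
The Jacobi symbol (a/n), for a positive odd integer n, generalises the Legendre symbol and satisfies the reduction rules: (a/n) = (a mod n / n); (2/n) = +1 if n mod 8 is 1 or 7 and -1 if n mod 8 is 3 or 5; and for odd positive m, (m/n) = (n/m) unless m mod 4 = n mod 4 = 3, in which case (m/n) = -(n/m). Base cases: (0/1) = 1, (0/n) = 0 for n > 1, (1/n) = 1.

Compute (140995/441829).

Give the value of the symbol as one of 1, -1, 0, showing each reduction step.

flip (140995/441829) -> (441829/140995): both odd, 140995 mod 4 = 3, 441829 mod 4 = 1, so the flip contributes +1; sign now +1
(441829/140995): 441829 mod 140995 = 18844, so (441829/140995) = (18844/140995)
factor out 2^2: 18844 = 2^2·4711; with 140995 mod 8 = 3, (2/140995) = -1; sign now +1; continue with (4711/140995)
flip (4711/140995) -> (140995/4711): both odd, 4711 mod 4 = 3, 140995 mod 4 = 3, so the flip contributes -1; sign now -1
(140995/4711): 140995 mod 4711 = 4376, so (140995/4711) = (4376/4711)
factor out 2^3: 4376 = 2^3·547; with 4711 mod 8 = 7, (2/4711) = +1; sign now -1; continue with (547/4711)
flip (547/4711) -> (4711/547): both odd, 547 mod 4 = 3, 4711 mod 4 = 3, so the flip contributes -1; sign now +1
(4711/547): 4711 mod 547 = 335, so (4711/547) = (335/547)
flip (335/547) -> (547/335): both odd, 335 mod 4 = 3, 547 mod 4 = 3, so the flip contributes -1; sign now -1
(547/335): 547 mod 335 = 212, so (547/335) = (212/335)
factor out 2^2: 212 = 2^2·53; with 335 mod 8 = 7, (2/335) = +1; sign now -1; continue with (53/335)
flip (53/335) -> (335/53): both odd, 53 mod 4 = 1, 335 mod 4 = 3, so the flip contributes +1; sign now -1
(335/53): 335 mod 53 = 17, so (335/53) = (17/53)
flip (17/53) -> (53/17): both odd, 17 mod 4 = 1, 53 mod 4 = 1, so the flip contributes +1; sign now -1
(53/17): 53 mod 17 = 2, so (53/17) = (2/17)
factor out 2^1: 2 = 2^1·1; with 17 mod 8 = 1, (2/17) = +1; sign now -1; continue with (1/17)
reached (1/17) = 1, so the symbol is -1

-1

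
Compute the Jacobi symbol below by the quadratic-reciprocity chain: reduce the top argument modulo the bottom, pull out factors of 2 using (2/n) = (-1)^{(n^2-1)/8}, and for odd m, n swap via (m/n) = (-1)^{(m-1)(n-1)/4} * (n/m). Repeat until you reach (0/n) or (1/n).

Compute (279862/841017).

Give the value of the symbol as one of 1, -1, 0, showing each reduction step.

279862 = 2^1·139931; (2/841017) = +1 since 841017 mod 8 = 1, so (279862/841017) = (+1)^1·(139931/841017); sign now +1
reciprocity: (139931/841017) = +1·(841017/139931) since 139931 mod 4 = 3, 841017 mod 4 = 1; sign now +1
(841017/139931) = (1431/139931)   [reduce mod 139931]
reciprocity: (1431/139931) = -1·(139931/1431) since 1431 mod 4 = 3, 139931 mod 4 = 3; sign now -1
(139931/1431) = (1124/1431)   [reduce mod 1431]
1124 = 2^2·281; (2/1431) = +1 since 1431 mod 8 = 7, so (1124/1431) = (+1)^2·(281/1431); sign now -1
reciprocity: (281/1431) = +1·(1431/281) since 281 mod 4 = 1, 1431 mod 4 = 3; sign now -1
(1431/281) = (26/281)   [reduce mod 281]
26 = 2^1·13; (2/281) = +1 since 281 mod 8 = 1, so (26/281) = (+1)^1·(13/281); sign now -1
reciprocity: (13/281) = +1·(281/13) since 13 mod 4 = 1, 281 mod 4 = 1; sign now -1
(281/13) = (8/13)   [reduce mod 13]
8 = 2^3·1; (2/13) = -1 since 13 mod 8 = 5, so (8/13) = (-1)^3·(1/13); sign now +1
(1/13) = 1; final value = sign = +1

1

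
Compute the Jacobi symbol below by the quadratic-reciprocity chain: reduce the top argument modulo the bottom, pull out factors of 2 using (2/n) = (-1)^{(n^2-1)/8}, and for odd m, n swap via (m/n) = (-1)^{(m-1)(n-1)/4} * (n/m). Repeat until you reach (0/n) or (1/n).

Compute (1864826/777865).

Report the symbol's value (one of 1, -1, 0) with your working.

(1864826/777865): 1864826 mod 777865 = 309096, so (1864826/777865) = (309096/777865)
factor out 2^3: 309096 = 2^3·38637; with 777865 mod 8 = 1, (2/777865) = +1; sign now +1; continue with (38637/777865)
flip (38637/777865) -> (777865/38637): both odd, 38637 mod 4 = 1, 777865 mod 4 = 1, so the flip contributes +1; sign now +1
(777865/38637): 777865 mod 38637 = 5125, so (777865/38637) = (5125/38637)
flip (5125/38637) -> (38637/5125): both odd, 5125 mod 4 = 1, 38637 mod 4 = 1, so the flip contributes +1; sign now +1
(38637/5125): 38637 mod 5125 = 2762, so (38637/5125) = (2762/5125)
factor out 2^1: 2762 = 2^1·1381; with 5125 mod 8 = 5, (2/5125) = -1; sign now -1; continue with (1381/5125)
flip (1381/5125) -> (5125/1381): both odd, 1381 mod 4 = 1, 5125 mod 4 = 1, so the flip contributes +1; sign now -1
(5125/1381): 5125 mod 1381 = 982, so (5125/1381) = (982/1381)
factor out 2^1: 982 = 2^1·491; with 1381 mod 8 = 5, (2/1381) = -1; sign now +1; continue with (491/1381)
flip (491/1381) -> (1381/491): both odd, 491 mod 4 = 3, 1381 mod 4 = 1, so the flip contributes +1; sign now +1
(1381/491): 1381 mod 491 = 399, so (1381/491) = (399/491)
flip (399/491) -> (491/399): both odd, 399 mod 4 = 3, 491 mod 4 = 3, so the flip contributes -1; sign now -1
(491/399): 491 mod 399 = 92, so (491/399) = (92/399)
factor out 2^2: 92 = 2^2·23; with 399 mod 8 = 7, (2/399) = +1; sign now -1; continue with (23/399)
flip (23/399) -> (399/23): both odd, 23 mod 4 = 3, 399 mod 4 = 3, so the flip contributes -1; sign now +1
(399/23): 399 mod 23 = 8, so (399/23) = (8/23)
factor out 2^3: 8 = 2^3·1; with 23 mod 8 = 7, (2/23) = +1; sign now +1; continue with (1/23)
reached (1/23) = 1, so the symbol is +1

1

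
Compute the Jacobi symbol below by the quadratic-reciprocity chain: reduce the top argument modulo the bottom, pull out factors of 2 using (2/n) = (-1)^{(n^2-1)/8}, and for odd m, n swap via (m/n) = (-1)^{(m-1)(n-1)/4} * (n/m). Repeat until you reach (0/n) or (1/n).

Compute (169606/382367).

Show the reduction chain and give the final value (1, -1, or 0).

169606 = 2^1·84803; (2/382367) = +1 since 382367 mod 8 = 7, so (169606/382367) = (+1)^1·(84803/382367); sign now +1
reciprocity: (84803/382367) = -1·(382367/84803) since 84803 mod 4 = 3, 382367 mod 4 = 3; sign now -1
(382367/84803) = (43155/84803)   [reduce mod 84803]
reciprocity: (43155/84803) = -1·(84803/43155) since 43155 mod 4 = 3, 84803 mod 4 = 3; sign now +1
(84803/43155) = (41648/43155)   [reduce mod 43155]
41648 = 2^4·2603; (2/43155) = -1 since 43155 mod 8 = 3, so (41648/43155) = (-1)^4·(2603/43155); sign now +1
reciprocity: (2603/43155) = -1·(43155/2603) since 2603 mod 4 = 3, 43155 mod 4 = 3; sign now -1
(43155/2603) = (1507/2603)   [reduce mod 2603]
reciprocity: (1507/2603) = -1·(2603/1507) since 1507 mod 4 = 3, 2603 mod 4 = 3; sign now +1
(2603/1507) = (1096/1507)   [reduce mod 1507]
1096 = 2^3·137; (2/1507) = -1 since 1507 mod 8 = 3, so (1096/1507) = (-1)^3·(137/1507); sign now -1
reciprocity: (137/1507) = +1·(1507/137) since 137 mod 4 = 1, 1507 mod 4 = 3; sign now -1
(1507/137) = (0/137)   [reduce mod 137]
(0/137) = 0   [gcd(a, n) > 1]; final value = 0

0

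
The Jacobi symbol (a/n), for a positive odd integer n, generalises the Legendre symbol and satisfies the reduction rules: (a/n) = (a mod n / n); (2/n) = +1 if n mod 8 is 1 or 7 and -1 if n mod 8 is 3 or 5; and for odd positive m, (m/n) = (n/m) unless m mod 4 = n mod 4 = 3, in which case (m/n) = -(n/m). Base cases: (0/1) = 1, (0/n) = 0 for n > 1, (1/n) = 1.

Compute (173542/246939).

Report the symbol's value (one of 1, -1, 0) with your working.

factor out 2^1: 173542 = 2^1·86771; with 246939 mod 8 = 3, (2/246939) = -1; sign now -1; continue with (86771/246939)
flip (86771/246939) -> (246939/86771): both odd, 86771 mod 4 = 3, 246939 mod 4 = 3, so the flip contributes -1; sign now +1
(246939/86771): 246939 mod 86771 = 73397, so (246939/86771) = (73397/86771)
flip (73397/86771) -> (86771/73397): both odd, 73397 mod 4 = 1, 86771 mod 4 = 3, so the flip contributes +1; sign now +1
(86771/73397): 86771 mod 73397 = 13374, so (86771/73397) = (13374/73397)
factor out 2^1: 13374 = 2^1·6687; with 73397 mod 8 = 5, (2/73397) = -1; sign now -1; continue with (6687/73397)
flip (6687/73397) -> (73397/6687): both odd, 6687 mod 4 = 3, 73397 mod 4 = 1, so the flip contributes +1; sign now -1
(73397/6687): 73397 mod 6687 = 6527, so (73397/6687) = (6527/6687)
flip (6527/6687) -> (6687/6527): both odd, 6527 mod 4 = 3, 6687 mod 4 = 3, so the flip contributes -1; sign now +1
(6687/6527): 6687 mod 6527 = 160, so (6687/6527) = (160/6527)
factor out 2^5: 160 = 2^5·5; with 6527 mod 8 = 7, (2/6527) = +1; sign now +1; continue with (5/6527)
flip (5/6527) -> (6527/5): both odd, 5 mod 4 = 1, 6527 mod 4 = 3, so the flip contributes +1; sign now +1
(6527/5): 6527 mod 5 = 2, so (6527/5) = (2/5)
factor out 2^1: 2 = 2^1·1; with 5 mod 8 = 5, (2/5) = -1; sign now -1; continue with (1/5)
reached (1/5) = 1, so the symbol is -1

-1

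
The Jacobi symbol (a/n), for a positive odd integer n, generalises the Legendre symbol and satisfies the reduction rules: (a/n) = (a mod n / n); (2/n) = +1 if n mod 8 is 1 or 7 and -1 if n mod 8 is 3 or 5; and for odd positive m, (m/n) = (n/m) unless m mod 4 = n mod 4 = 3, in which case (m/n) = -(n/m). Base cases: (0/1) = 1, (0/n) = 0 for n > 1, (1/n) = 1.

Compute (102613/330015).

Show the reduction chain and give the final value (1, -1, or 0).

flip (102613/330015) -> (330015/102613): both odd, 102613 mod 4 = 1, 330015 mod 4 = 3, so the flip contributes +1; sign now +1
(330015/102613): 330015 mod 102613 = 22176, so (330015/102613) = (22176/102613)
factor out 2^5: 22176 = 2^5·693; with 102613 mod 8 = 5, (2/102613) = -1; sign now -1; continue with (693/102613)
flip (693/102613) -> (102613/693): both odd, 693 mod 4 = 1, 102613 mod 4 = 1, so the flip contributes +1; sign now -1
(102613/693): 102613 mod 693 = 49, so (102613/693) = (49/693)
flip (49/693) -> (693/49): both odd, 49 mod 4 = 1, 693 mod 4 = 1, so the flip contributes +1; sign now -1
(693/49): 693 mod 49 = 7, so (693/49) = (7/49)
flip (7/49) -> (49/7): both odd, 7 mod 4 = 3, 49 mod 4 = 1, so the flip contributes +1; sign now -1
(49/7): 49 mod 7 = 0, so (49/7) = (0/7)
reached (0/7); gcd(a, n) > 1, so (0/7) = 0 and the symbol is 0

0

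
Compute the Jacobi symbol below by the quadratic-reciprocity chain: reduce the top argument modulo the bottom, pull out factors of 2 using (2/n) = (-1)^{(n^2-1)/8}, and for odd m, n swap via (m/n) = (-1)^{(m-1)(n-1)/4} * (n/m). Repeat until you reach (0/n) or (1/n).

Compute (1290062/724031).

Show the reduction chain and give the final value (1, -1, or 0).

-1

(1290062/724031) = (566031/724031)   [reduce mod 724031]
reciprocity: (566031/724031) = -1·(724031/566031) since 566031 mod 4 = 3, 724031 mod 4 = 3; sign now -1
(724031/566031) = (158000/566031)   [reduce mod 566031]
158000 = 2^4·9875; (2/566031) = +1 since 566031 mod 8 = 7, so (158000/566031) = (+1)^4·(9875/566031); sign now -1
reciprocity: (9875/566031) = -1·(566031/9875) since 9875 mod 4 = 3, 566031 mod 4 = 3; sign now +1
(566031/9875) = (3156/9875)   [reduce mod 9875]
3156 = 2^2·789; (2/9875) = -1 since 9875 mod 8 = 3, so (3156/9875) = (-1)^2·(789/9875); sign now +1
reciprocity: (789/9875) = +1·(9875/789) since 789 mod 4 = 1, 9875 mod 4 = 3; sign now +1
(9875/789) = (407/789)   [reduce mod 789]
reciprocity: (407/789) = +1·(789/407) since 407 mod 4 = 3, 789 mod 4 = 1; sign now +1
(789/407) = (382/407)   [reduce mod 407]
382 = 2^1·191; (2/407) = +1 since 407 mod 8 = 7, so (382/407) = (+1)^1·(191/407); sign now +1
reciprocity: (191/407) = -1·(407/191) since 191 mod 4 = 3, 407 mod 4 = 3; sign now -1
(407/191) = (25/191)   [reduce mod 191]
reciprocity: (25/191) = +1·(191/25) since 25 mod 4 = 1, 191 mod 4 = 3; sign now -1
(191/25) = (16/25)   [reduce mod 25]
16 = 2^4·1; (2/25) = +1 since 25 mod 8 = 1, so (16/25) = (+1)^4·(1/25); sign now -1
(1/25) = 1; final value = sign = -1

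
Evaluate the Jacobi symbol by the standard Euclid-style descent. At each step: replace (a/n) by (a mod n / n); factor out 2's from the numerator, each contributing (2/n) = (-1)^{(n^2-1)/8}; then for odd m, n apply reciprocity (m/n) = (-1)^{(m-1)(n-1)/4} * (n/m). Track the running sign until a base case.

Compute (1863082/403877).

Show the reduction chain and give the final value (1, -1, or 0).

(1863082/403877): 1863082 mod 403877 = 247574, so (1863082/403877) = (247574/403877)
factor out 2^1: 247574 = 2^1·123787; with 403877 mod 8 = 5, (2/403877) = -1; sign now -1; continue with (123787/403877)
flip (123787/403877) -> (403877/123787): both odd, 123787 mod 4 = 3, 403877 mod 4 = 1, so the flip contributes +1; sign now -1
(403877/123787): 403877 mod 123787 = 32516, so (403877/123787) = (32516/123787)
factor out 2^2: 32516 = 2^2·8129; with 123787 mod 8 = 3, (2/123787) = -1; sign now -1; continue with (8129/123787)
flip (8129/123787) -> (123787/8129): both odd, 8129 mod 4 = 1, 123787 mod 4 = 3, so the flip contributes +1; sign now -1
(123787/8129): 123787 mod 8129 = 1852, so (123787/8129) = (1852/8129)
factor out 2^2: 1852 = 2^2·463; with 8129 mod 8 = 1, (2/8129) = +1; sign now -1; continue with (463/8129)
flip (463/8129) -> (8129/463): both odd, 463 mod 4 = 3, 8129 mod 4 = 1, so the flip contributes +1; sign now -1
(8129/463): 8129 mod 463 = 258, so (8129/463) = (258/463)
factor out 2^1: 258 = 2^1·129; with 463 mod 8 = 7, (2/463) = +1; sign now -1; continue with (129/463)
flip (129/463) -> (463/129): both odd, 129 mod 4 = 1, 463 mod 4 = 3, so the flip contributes +1; sign now -1
(463/129): 463 mod 129 = 76, so (463/129) = (76/129)
factor out 2^2: 76 = 2^2·19; with 129 mod 8 = 1, (2/129) = +1; sign now -1; continue with (19/129)
flip (19/129) -> (129/19): both odd, 19 mod 4 = 3, 129 mod 4 = 1, so the flip contributes +1; sign now -1
(129/19): 129 mod 19 = 15, so (129/19) = (15/19)
flip (15/19) -> (19/15): both odd, 15 mod 4 = 3, 19 mod 4 = 3, so the flip contributes -1; sign now +1
(19/15): 19 mod 15 = 4, so (19/15) = (4/15)
factor out 2^2: 4 = 2^2·1; with 15 mod 8 = 7, (2/15) = +1; sign now +1; continue with (1/15)
reached (1/15) = 1, so the symbol is +1

1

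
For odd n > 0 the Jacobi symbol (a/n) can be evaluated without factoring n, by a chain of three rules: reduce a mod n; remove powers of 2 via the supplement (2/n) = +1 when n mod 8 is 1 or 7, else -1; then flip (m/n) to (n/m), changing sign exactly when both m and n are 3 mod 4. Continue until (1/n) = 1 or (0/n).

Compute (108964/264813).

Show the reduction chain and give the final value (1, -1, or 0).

108964 = 2^2·27241; (2/264813) = -1 since 264813 mod 8 = 5, so (108964/264813) = (-1)^2·(27241/264813); sign now +1
reciprocity: (27241/264813) = +1·(264813/27241) since 27241 mod 4 = 1, 264813 mod 4 = 1; sign now +1
(264813/27241) = (19644/27241)   [reduce mod 27241]
19644 = 2^2·4911; (2/27241) = +1 since 27241 mod 8 = 1, so (19644/27241) = (+1)^2·(4911/27241); sign now +1
reciprocity: (4911/27241) = +1·(27241/4911) since 4911 mod 4 = 3, 27241 mod 4 = 1; sign now +1
(27241/4911) = (2686/4911)   [reduce mod 4911]
2686 = 2^1·1343; (2/4911) = +1 since 4911 mod 8 = 7, so (2686/4911) = (+1)^1·(1343/4911); sign now +1
reciprocity: (1343/4911) = -1·(4911/1343) since 1343 mod 4 = 3, 4911 mod 4 = 3; sign now -1
(4911/1343) = (882/1343)   [reduce mod 1343]
882 = 2^1·441; (2/1343) = +1 since 1343 mod 8 = 7, so (882/1343) = (+1)^1·(441/1343); sign now -1
reciprocity: (441/1343) = +1·(1343/441) since 441 mod 4 = 1, 1343 mod 4 = 3; sign now -1
(1343/441) = (20/441)   [reduce mod 441]
20 = 2^2·5; (2/441) = +1 since 441 mod 8 = 1, so (20/441) = (+1)^2·(5/441); sign now -1
reciprocity: (5/441) = +1·(441/5) since 5 mod 4 = 1, 441 mod 4 = 1; sign now -1
(441/5) = (1/5)   [reduce mod 5]
(1/5) = 1; final value = sign = -1

-1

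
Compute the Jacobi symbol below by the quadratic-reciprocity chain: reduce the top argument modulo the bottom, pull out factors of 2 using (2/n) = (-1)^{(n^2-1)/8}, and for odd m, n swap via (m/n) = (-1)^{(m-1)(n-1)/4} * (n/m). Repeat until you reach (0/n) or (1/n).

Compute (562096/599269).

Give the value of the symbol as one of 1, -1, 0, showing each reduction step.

factor out 2^4: 562096 = 2^4·35131; with 599269 mod 8 = 5, (2/599269) = -1; sign now +1; continue with (35131/599269)
flip (35131/599269) -> (599269/35131): both odd, 35131 mod 4 = 3, 599269 mod 4 = 1, so the flip contributes +1; sign now +1
(599269/35131): 599269 mod 35131 = 2042, so (599269/35131) = (2042/35131)
factor out 2^1: 2042 = 2^1·1021; with 35131 mod 8 = 3, (2/35131) = -1; sign now -1; continue with (1021/35131)
flip (1021/35131) -> (35131/1021): both odd, 1021 mod 4 = 1, 35131 mod 4 = 3, so the flip contributes +1; sign now -1
(35131/1021): 35131 mod 1021 = 417, so (35131/1021) = (417/1021)
flip (417/1021) -> (1021/417): both odd, 417 mod 4 = 1, 1021 mod 4 = 1, so the flip contributes +1; sign now -1
(1021/417): 1021 mod 417 = 187, so (1021/417) = (187/417)
flip (187/417) -> (417/187): both odd, 187 mod 4 = 3, 417 mod 4 = 1, so the flip contributes +1; sign now -1
(417/187): 417 mod 187 = 43, so (417/187) = (43/187)
flip (43/187) -> (187/43): both odd, 43 mod 4 = 3, 187 mod 4 = 3, so the flip contributes -1; sign now +1
(187/43): 187 mod 43 = 15, so (187/43) = (15/43)
flip (15/43) -> (43/15): both odd, 15 mod 4 = 3, 43 mod 4 = 3, so the flip contributes -1; sign now -1
(43/15): 43 mod 15 = 13, so (43/15) = (13/15)
flip (13/15) -> (15/13): both odd, 13 mod 4 = 1, 15 mod 4 = 3, so the flip contributes +1; sign now -1
(15/13): 15 mod 13 = 2, so (15/13) = (2/13)
factor out 2^1: 2 = 2^1·1; with 13 mod 8 = 5, (2/13) = -1; sign now +1; continue with (1/13)
reached (1/13) = 1, so the symbol is +1

1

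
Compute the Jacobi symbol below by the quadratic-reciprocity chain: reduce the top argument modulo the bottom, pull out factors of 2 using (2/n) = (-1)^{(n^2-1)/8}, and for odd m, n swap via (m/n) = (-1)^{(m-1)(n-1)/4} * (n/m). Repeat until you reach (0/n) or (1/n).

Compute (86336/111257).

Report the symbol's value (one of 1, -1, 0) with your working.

factor out 2^6: 86336 = 2^6·1349; with 111257 mod 8 = 1, (2/111257) = +1; sign now +1; continue with (1349/111257)
flip (1349/111257) -> (111257/1349): both odd, 1349 mod 4 = 1, 111257 mod 4 = 1, so the flip contributes +1; sign now +1
(111257/1349): 111257 mod 1349 = 639, so (111257/1349) = (639/1349)
flip (639/1349) -> (1349/639): both odd, 639 mod 4 = 3, 1349 mod 4 = 1, so the flip contributes +1; sign now +1
(1349/639): 1349 mod 639 = 71, so (1349/639) = (71/639)
flip (71/639) -> (639/71): both odd, 71 mod 4 = 3, 639 mod 4 = 3, so the flip contributes -1; sign now -1
(639/71): 639 mod 71 = 0, so (639/71) = (0/71)
reached (0/71); gcd(a, n) > 1, so (0/71) = 0 and the symbol is 0

0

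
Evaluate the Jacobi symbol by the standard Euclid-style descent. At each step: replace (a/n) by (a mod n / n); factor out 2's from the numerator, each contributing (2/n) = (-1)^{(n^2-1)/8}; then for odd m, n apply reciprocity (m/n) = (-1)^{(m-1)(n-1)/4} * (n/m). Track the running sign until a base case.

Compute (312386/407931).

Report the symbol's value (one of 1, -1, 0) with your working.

factor out 2^1: 312386 = 2^1·156193; with 407931 mod 8 = 3, (2/407931) = -1; sign now -1; continue with (156193/407931)
flip (156193/407931) -> (407931/156193): both odd, 156193 mod 4 = 1, 407931 mod 4 = 3, so the flip contributes +1; sign now -1
(407931/156193): 407931 mod 156193 = 95545, so (407931/156193) = (95545/156193)
flip (95545/156193) -> (156193/95545): both odd, 95545 mod 4 = 1, 156193 mod 4 = 1, so the flip contributes +1; sign now -1
(156193/95545): 156193 mod 95545 = 60648, so (156193/95545) = (60648/95545)
factor out 2^3: 60648 = 2^3·7581; with 95545 mod 8 = 1, (2/95545) = +1; sign now -1; continue with (7581/95545)
flip (7581/95545) -> (95545/7581): both odd, 7581 mod 4 = 1, 95545 mod 4 = 1, so the flip contributes +1; sign now -1
(95545/7581): 95545 mod 7581 = 4573, so (95545/7581) = (4573/7581)
flip (4573/7581) -> (7581/4573): both odd, 4573 mod 4 = 1, 7581 mod 4 = 1, so the flip contributes +1; sign now -1
(7581/4573): 7581 mod 4573 = 3008, so (7581/4573) = (3008/4573)
factor out 2^6: 3008 = 2^6·47; with 4573 mod 8 = 5, (2/4573) = -1; sign now -1; continue with (47/4573)
flip (47/4573) -> (4573/47): both odd, 47 mod 4 = 3, 4573 mod 4 = 1, so the flip contributes +1; sign now -1
(4573/47): 4573 mod 47 = 14, so (4573/47) = (14/47)
factor out 2^1: 14 = 2^1·7; with 47 mod 8 = 7, (2/47) = +1; sign now -1; continue with (7/47)
flip (7/47) -> (47/7): both odd, 7 mod 4 = 3, 47 mod 4 = 3, so the flip contributes -1; sign now +1
(47/7): 47 mod 7 = 5, so (47/7) = (5/7)
flip (5/7) -> (7/5): both odd, 5 mod 4 = 1, 7 mod 4 = 3, so the flip contributes +1; sign now +1
(7/5): 7 mod 5 = 2, so (7/5) = (2/5)
factor out 2^1: 2 = 2^1·1; with 5 mod 8 = 5, (2/5) = -1; sign now -1; continue with (1/5)
reached (1/5) = 1, so the symbol is -1

-1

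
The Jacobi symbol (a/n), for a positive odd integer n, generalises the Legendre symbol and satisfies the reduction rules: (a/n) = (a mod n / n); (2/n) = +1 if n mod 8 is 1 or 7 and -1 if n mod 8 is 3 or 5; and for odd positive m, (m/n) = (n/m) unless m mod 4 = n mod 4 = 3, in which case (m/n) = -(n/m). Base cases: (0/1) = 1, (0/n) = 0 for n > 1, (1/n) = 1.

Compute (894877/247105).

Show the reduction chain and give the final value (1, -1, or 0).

(894877/247105): 894877 mod 247105 = 153562, so (894877/247105) = (153562/247105)
factor out 2^1: 153562 = 2^1·76781; with 247105 mod 8 = 1, (2/247105) = +1; sign now +1; continue with (76781/247105)
flip (76781/247105) -> (247105/76781): both odd, 76781 mod 4 = 1, 247105 mod 4 = 1, so the flip contributes +1; sign now +1
(247105/76781): 247105 mod 76781 = 16762, so (247105/76781) = (16762/76781)
factor out 2^1: 16762 = 2^1·8381; with 76781 mod 8 = 5, (2/76781) = -1; sign now -1; continue with (8381/76781)
flip (8381/76781) -> (76781/8381): both odd, 8381 mod 4 = 1, 76781 mod 4 = 1, so the flip contributes +1; sign now -1
(76781/8381): 76781 mod 8381 = 1352, so (76781/8381) = (1352/8381)
factor out 2^3: 1352 = 2^3·169; with 8381 mod 8 = 5, (2/8381) = -1; sign now +1; continue with (169/8381)
flip (169/8381) -> (8381/169): both odd, 169 mod 4 = 1, 8381 mod 4 = 1, so the flip contributes +1; sign now +1
(8381/169): 8381 mod 169 = 100, so (8381/169) = (100/169)
factor out 2^2: 100 = 2^2·25; with 169 mod 8 = 1, (2/169) = +1; sign now +1; continue with (25/169)
flip (25/169) -> (169/25): both odd, 25 mod 4 = 1, 169 mod 4 = 1, so the flip contributes +1; sign now +1
(169/25): 169 mod 25 = 19, so (169/25) = (19/25)
flip (19/25) -> (25/19): both odd, 19 mod 4 = 3, 25 mod 4 = 1, so the flip contributes +1; sign now +1
(25/19): 25 mod 19 = 6, so (25/19) = (6/19)
factor out 2^1: 6 = 2^1·3; with 19 mod 8 = 3, (2/19) = -1; sign now -1; continue with (3/19)
flip (3/19) -> (19/3): both odd, 3 mod 4 = 3, 19 mod 4 = 3, so the flip contributes -1; sign now +1
(19/3): 19 mod 3 = 1, so (19/3) = (1/3)
reached (1/3) = 1, so the symbol is +1

1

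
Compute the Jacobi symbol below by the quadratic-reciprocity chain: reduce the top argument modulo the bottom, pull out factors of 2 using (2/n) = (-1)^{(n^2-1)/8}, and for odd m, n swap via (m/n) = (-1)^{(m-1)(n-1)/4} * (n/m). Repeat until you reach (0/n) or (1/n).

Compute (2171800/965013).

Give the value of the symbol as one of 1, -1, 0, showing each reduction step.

(2171800/965013) = (241774/965013)   [reduce mod 965013]
241774 = 2^1·120887; (2/965013) = -1 since 965013 mod 8 = 5, so (241774/965013) = (-1)^1·(120887/965013); sign now -1
reciprocity: (120887/965013) = +1·(965013/120887) since 120887 mod 4 = 3, 965013 mod 4 = 1; sign now -1
(965013/120887) = (118804/120887)   [reduce mod 120887]
118804 = 2^2·29701; (2/120887) = +1 since 120887 mod 8 = 7, so (118804/120887) = (+1)^2·(29701/120887); sign now -1
reciprocity: (29701/120887) = +1·(120887/29701) since 29701 mod 4 = 1, 120887 mod 4 = 3; sign now -1
(120887/29701) = (2083/29701)   [reduce mod 29701]
reciprocity: (2083/29701) = +1·(29701/2083) since 2083 mod 4 = 3, 29701 mod 4 = 1; sign now -1
(29701/2083) = (539/2083)   [reduce mod 2083]
reciprocity: (539/2083) = -1·(2083/539) since 539 mod 4 = 3, 2083 mod 4 = 3; sign now +1
(2083/539) = (466/539)   [reduce mod 539]
466 = 2^1·233; (2/539) = -1 since 539 mod 8 = 3, so (466/539) = (-1)^1·(233/539); sign now -1
reciprocity: (233/539) = +1·(539/233) since 233 mod 4 = 1, 539 mod 4 = 3; sign now -1
(539/233) = (73/233)   [reduce mod 233]
reciprocity: (73/233) = +1·(233/73) since 73 mod 4 = 1, 233 mod 4 = 1; sign now -1
(233/73) = (14/73)   [reduce mod 73]
14 = 2^1·7; (2/73) = +1 since 73 mod 8 = 1, so (14/73) = (+1)^1·(7/73); sign now -1
reciprocity: (7/73) = +1·(73/7) since 7 mod 4 = 3, 73 mod 4 = 1; sign now -1
(73/7) = (3/7)   [reduce mod 7]
reciprocity: (3/7) = -1·(7/3) since 3 mod 4 = 3, 7 mod 4 = 3; sign now +1
(7/3) = (1/3)   [reduce mod 3]
(1/3) = 1; final value = sign = +1

1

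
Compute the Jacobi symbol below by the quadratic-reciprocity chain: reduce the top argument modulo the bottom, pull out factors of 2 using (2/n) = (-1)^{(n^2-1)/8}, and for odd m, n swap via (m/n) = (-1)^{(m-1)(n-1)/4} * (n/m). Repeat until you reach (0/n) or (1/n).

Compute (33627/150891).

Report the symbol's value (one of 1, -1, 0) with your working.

0

flip (33627/150891) -> (150891/33627): both odd, 33627 mod 4 = 3, 150891 mod 4 = 3, so the flip contributes -1; sign now -1
(150891/33627): 150891 mod 33627 = 16383, so (150891/33627) = (16383/33627)
flip (16383/33627) -> (33627/16383): both odd, 16383 mod 4 = 3, 33627 mod 4 = 3, so the flip contributes -1; sign now +1
(33627/16383): 33627 mod 16383 = 861, so (33627/16383) = (861/16383)
flip (861/16383) -> (16383/861): both odd, 861 mod 4 = 1, 16383 mod 4 = 3, so the flip contributes +1; sign now +1
(16383/861): 16383 mod 861 = 24, so (16383/861) = (24/861)
factor out 2^3: 24 = 2^3·3; with 861 mod 8 = 5, (2/861) = -1; sign now -1; continue with (3/861)
flip (3/861) -> (861/3): both odd, 3 mod 4 = 3, 861 mod 4 = 1, so the flip contributes +1; sign now -1
(861/3): 861 mod 3 = 0, so (861/3) = (0/3)
reached (0/3); gcd(a, n) > 1, so (0/3) = 0 and the symbol is 0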